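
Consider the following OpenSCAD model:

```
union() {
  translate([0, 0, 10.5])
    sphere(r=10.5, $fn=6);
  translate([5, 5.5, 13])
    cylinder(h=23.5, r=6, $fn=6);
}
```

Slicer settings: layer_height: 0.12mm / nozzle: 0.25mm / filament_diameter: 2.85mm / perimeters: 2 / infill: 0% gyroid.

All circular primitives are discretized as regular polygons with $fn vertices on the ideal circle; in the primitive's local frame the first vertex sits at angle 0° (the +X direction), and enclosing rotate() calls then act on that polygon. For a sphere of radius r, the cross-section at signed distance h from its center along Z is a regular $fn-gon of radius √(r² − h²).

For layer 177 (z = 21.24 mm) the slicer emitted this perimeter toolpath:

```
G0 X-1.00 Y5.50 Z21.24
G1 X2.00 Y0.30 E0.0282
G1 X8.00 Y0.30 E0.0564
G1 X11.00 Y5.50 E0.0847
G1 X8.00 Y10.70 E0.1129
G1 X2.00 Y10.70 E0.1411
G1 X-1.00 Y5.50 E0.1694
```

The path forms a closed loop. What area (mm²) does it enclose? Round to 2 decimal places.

Apply the shoelace formula to the sequence of (X, Y) vertices; enclosed area = 93.60 mm².

93.60 mm²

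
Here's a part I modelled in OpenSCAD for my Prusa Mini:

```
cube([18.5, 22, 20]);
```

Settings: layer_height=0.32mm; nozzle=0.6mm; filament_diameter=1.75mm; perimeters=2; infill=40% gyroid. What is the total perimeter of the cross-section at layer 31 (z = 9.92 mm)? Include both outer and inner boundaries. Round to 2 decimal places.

At z = 9.92 mm: the cube (footprint 18.5×22) is included at this height (perimeter 81.00 mm). Overall, the cross-section is a single solid region. Total boundary length (outer) = 81.00 mm.

81.00 mm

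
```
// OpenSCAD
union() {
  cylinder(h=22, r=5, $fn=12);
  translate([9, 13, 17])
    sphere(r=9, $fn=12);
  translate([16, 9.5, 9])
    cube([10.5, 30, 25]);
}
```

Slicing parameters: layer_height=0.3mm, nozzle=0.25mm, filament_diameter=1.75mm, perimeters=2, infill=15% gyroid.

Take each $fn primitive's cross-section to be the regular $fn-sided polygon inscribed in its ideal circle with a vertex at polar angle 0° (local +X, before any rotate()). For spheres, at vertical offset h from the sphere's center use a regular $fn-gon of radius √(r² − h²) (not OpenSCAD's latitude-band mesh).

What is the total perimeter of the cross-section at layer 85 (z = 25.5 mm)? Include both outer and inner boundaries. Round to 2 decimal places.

99.37 mm

At z = 25.5 mm: the cylinder is absent (z outside [0, 22]); the r=9 sphere at (9, 13) slices to a regular 12-gon of circumradius 2.958 (√(r²−h²) with h=8.5 from center) (perimeter = 2·12·2.958·sin(180°/12) = 18.37 mm); the 10.5×30 cube at (16, 9.5) contributes its full rectangle (perimeter 81.00 mm); Combining (union): the 2 present regions are separate (no shared area or edge), so areas and boundary lengths simply add and each stays a separate island — boundary = 99.37 mm. Overall, the cross-section has 2 separate islands. Total boundary length (outer) = 99.37 mm.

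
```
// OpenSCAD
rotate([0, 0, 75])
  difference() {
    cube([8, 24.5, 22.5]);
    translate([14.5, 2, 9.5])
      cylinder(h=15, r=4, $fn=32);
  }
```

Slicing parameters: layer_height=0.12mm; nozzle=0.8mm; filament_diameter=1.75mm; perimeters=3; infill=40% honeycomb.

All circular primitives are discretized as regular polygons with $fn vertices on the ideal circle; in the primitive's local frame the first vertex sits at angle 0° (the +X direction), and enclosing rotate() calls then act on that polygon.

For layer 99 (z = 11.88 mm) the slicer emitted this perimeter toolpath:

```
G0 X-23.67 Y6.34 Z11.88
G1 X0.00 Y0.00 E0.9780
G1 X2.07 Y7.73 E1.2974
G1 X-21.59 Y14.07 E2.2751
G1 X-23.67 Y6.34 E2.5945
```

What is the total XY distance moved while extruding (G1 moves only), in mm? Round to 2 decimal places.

65.01 mm

Sum the Euclidean lengths of each G1 segment: total = 65.01 mm.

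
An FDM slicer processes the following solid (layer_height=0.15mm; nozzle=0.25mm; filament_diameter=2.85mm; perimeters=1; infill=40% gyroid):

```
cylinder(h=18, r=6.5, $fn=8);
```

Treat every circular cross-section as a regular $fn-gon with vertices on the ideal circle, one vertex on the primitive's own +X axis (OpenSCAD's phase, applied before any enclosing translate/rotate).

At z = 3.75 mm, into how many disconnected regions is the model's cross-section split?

1

At z = 3.75 mm: the r=6.5 cylinder gives a regular 8-gon of circumradius 6.5 (constant along its height). The result has 1 disconnected region.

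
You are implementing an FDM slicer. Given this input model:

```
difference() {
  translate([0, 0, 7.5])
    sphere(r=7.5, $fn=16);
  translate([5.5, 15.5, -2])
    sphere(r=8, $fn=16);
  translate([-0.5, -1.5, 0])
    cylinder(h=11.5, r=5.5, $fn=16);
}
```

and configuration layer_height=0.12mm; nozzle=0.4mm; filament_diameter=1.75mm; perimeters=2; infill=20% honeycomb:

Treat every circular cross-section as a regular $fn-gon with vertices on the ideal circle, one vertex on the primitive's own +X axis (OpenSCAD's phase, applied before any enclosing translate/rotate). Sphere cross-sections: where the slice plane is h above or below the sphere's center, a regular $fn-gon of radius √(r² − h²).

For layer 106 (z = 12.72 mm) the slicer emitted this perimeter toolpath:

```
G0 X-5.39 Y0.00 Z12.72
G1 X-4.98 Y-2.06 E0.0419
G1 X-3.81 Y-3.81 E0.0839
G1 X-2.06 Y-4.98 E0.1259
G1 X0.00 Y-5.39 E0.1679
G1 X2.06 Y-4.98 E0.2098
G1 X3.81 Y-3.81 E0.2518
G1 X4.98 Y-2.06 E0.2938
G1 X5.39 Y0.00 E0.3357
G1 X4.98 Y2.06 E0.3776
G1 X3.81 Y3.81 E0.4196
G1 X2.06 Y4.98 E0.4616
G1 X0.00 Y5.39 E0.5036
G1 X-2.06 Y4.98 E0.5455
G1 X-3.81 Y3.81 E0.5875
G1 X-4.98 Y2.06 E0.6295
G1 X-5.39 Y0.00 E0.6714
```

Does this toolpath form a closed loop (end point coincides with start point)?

yes

Start point (G0): (-5.39, 0.00). End point (last G1): the path returns to the start — closed.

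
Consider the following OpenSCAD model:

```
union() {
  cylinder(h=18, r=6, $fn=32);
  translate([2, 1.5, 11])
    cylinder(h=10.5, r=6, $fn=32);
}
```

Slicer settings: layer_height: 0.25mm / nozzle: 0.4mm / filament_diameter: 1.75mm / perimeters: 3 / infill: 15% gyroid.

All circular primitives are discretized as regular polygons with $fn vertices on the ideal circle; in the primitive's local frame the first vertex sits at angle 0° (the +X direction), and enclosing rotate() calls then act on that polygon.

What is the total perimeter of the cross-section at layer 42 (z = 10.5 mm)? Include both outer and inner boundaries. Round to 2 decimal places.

At z = 10.5 mm: the r=6 cylinder contributes a regular 32-gon of circumradius 6 (perimeter = 2·32·6.000·sin(180°/32) = 37.64 mm); the cylinder at (2, 1.5) does not reach this height (z outside [11, 21.5]); Taking the union: only the r=6 cylinder is present, so the union is just that shape — boundary = 37.64 mm. Overall, the cross-section is a single solid region. Total boundary length (outer) = 37.64 mm.

37.64 mm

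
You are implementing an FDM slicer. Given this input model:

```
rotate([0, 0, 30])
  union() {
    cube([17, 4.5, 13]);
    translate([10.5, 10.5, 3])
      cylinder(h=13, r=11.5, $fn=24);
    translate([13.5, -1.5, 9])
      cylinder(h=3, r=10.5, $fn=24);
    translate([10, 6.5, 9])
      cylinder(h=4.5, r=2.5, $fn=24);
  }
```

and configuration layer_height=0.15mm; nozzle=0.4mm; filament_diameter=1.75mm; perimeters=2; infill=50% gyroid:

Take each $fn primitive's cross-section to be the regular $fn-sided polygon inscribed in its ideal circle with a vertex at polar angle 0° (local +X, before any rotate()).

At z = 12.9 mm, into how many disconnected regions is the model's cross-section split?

1

At z = 12.9 mm: the cube (footprint 17×4.5) is included at this height; the r=11.5 cylinder at (10.5, 10.5) gives a regular 24-gon of circumradius 11.5 (constant along its height); the cylinder at (13.5, -1.5) does not reach this height (z outside [9, 12]); the r=2.5 cylinder at (10, 6.5) contributes a regular 24-gon of circumradius 2.5; Taking the union: the regions partially overlap (shared area 82.21 mm²), so overlapping operands fuse into one piece — 1 connected region; (rotated 30° about Z; rotation is an isometry so areas/perimeters/island counts are preserved). The result has 1 disconnected region.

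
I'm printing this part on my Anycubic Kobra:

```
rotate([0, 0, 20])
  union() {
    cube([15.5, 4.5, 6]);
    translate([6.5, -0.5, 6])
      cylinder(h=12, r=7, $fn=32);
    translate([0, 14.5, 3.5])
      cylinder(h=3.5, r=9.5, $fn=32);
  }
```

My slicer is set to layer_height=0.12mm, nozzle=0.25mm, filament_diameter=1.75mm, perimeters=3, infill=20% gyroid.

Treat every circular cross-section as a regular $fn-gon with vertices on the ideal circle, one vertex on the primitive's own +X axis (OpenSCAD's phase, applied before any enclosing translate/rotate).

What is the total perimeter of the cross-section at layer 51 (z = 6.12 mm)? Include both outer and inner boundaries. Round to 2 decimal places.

100.36 mm

At z = 6.12 mm: the cube is not intersected at this z (z outside [0, 6]); the r=7 cylinder at (6.5, -0.5) contributes a regular 32-gon of circumradius 7 (perimeter = 2·32·7.000·sin(180°/32) = 43.91 mm); the cylinder at (0, 14.5): section is a regular 32-gon, circumradius r=9.5 (perimeter = 2·32·9.500·sin(180°/32) = 59.59 mm); Combining (union): the regions partially overlap (shared area 0.12 mm²), so the edge portions inside another operand are dropped and the merged outline is re-measured after clipping — boundary = 100.36 mm; (rotated 20° about Z; rotation is an isometry so areas/perimeters/island counts are preserved). Overall, the cross-section is a single solid region. Total boundary length (outer) = 100.36 mm.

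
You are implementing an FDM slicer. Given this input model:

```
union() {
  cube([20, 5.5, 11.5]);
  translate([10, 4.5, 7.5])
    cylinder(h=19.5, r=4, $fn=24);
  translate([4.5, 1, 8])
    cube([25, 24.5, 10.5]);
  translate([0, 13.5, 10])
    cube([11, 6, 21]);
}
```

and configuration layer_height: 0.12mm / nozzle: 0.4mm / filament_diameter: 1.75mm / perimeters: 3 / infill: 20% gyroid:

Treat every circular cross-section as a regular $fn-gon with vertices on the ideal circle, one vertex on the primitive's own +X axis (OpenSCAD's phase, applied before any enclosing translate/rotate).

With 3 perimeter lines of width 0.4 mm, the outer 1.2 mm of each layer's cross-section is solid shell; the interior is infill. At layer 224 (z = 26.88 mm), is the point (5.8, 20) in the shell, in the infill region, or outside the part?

outside

At z = 26.88 mm: the cube does not reach this height (z outside [0, 11.5]); the cylinder at (10, 4.5): section is a regular 24-gon, circumradius r=4; the cube at (4.5, 1) is not intersected at this z (z outside [8, 18.5]); the cube at (0, 13.5) is present — its section is the full 11×6 rectangle; Taking the union: the 2 present regions are separate (no shared area or edge), so areas and boundary lengths simply add and each stays a separate island — 2 connected regions. Overall, the cross-section has 2 separate islands. The nearest boundary edge runs (0.00, 19.50)→(11.00, 19.50); distance from the point to it = 0.50 mm. The point is not inside any of the regions above, so it lies outside the cross-section (0.50 mm from the nearest boundary).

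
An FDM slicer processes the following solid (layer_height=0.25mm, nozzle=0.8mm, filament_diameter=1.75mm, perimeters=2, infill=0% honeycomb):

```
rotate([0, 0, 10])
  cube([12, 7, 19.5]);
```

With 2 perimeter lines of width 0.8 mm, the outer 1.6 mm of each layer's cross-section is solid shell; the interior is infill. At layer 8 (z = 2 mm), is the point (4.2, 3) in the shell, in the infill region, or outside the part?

At z = 2 mm: the cube (footprint 12×7) is included at this height; (rotated 10° about Z; rotation is an isometry so areas/perimeters/island counts are preserved). Overall, the cross-section is a single solid region. Undo the 10° rotation: the query point maps to (4.657, 2.225) in the un-rotated model frame. The nearest boundary edge runs (0.00, 0.00)→(12.00, 0.00); distance from the point to it = 2.23 mm. The point is inside the cross-section and 2.23 mm from the nearest boundary — more than the 1.6 mm shell width (2 × 0.8), so it's in the infill interior.

infill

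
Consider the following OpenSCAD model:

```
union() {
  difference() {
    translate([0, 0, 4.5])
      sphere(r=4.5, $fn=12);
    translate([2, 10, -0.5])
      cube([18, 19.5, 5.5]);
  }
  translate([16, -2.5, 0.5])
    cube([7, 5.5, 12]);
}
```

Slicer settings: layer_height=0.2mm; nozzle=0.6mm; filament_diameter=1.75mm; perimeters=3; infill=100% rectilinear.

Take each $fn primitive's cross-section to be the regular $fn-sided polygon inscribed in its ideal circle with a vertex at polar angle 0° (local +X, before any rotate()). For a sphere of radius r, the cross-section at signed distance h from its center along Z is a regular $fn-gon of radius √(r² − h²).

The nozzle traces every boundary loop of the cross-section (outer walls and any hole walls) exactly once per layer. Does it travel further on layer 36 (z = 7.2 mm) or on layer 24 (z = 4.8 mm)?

layer 24 (z = 4.8 mm)

Layer 36 (z = 7.2): the r=4.5 sphere slices to a regular 12-gon of circumradius 3.600 (√(r²−h²) with h=2.7 from center) (perimeter = 2·12·3.600·sin(180°/12) = 22.36 mm); the cube at (2, 10) does not reach this height (z outside [-0.5, 5]); Taking the first minus the rest: none of the subtracted shapes is present at this height, so the r=4.5 sphere is unchanged — boundary = 22.36 mm; the cube at (16, -2.5) is present — its section is the full 7×5.5 rectangle (perimeter 25.00 mm); Taking the union: the 2 present regions are separate (no shared area or edge), so areas and boundary lengths simply add and each stays a separate island — boundary = 47.36 mm. So its perimeter = 47.36 mm. Layer 24 (z = 4.8): the r=4.5 sphere contributes a regular 12-gon of circumradius √(4.5²−0.3²) = 4.490 (perimeter = 2·12·4.490·sin(180°/12) = 27.89 mm); the cube at (2, 10) is present — its section is the full 18×19.5 rectangle (perimeter 75.00 mm); Subtracting the remaining from the first: starting from the r=4.5 sphere, the 18×19.5 cube at (2, 10) misses the remaining region (no effect) — boundary = 27.89 mm; the cube at (16, -2.5) (footprint 7×5.5) is included at this height (perimeter 25.00 mm); Combining (union): the 2 present regions are separate (no shared area or edge), so areas and boundary lengths simply add and each stays a separate island — boundary = 52.89 mm. So its perimeter = 52.89 mm. Layer 24 is larger (52.89 vs 47.36 mm).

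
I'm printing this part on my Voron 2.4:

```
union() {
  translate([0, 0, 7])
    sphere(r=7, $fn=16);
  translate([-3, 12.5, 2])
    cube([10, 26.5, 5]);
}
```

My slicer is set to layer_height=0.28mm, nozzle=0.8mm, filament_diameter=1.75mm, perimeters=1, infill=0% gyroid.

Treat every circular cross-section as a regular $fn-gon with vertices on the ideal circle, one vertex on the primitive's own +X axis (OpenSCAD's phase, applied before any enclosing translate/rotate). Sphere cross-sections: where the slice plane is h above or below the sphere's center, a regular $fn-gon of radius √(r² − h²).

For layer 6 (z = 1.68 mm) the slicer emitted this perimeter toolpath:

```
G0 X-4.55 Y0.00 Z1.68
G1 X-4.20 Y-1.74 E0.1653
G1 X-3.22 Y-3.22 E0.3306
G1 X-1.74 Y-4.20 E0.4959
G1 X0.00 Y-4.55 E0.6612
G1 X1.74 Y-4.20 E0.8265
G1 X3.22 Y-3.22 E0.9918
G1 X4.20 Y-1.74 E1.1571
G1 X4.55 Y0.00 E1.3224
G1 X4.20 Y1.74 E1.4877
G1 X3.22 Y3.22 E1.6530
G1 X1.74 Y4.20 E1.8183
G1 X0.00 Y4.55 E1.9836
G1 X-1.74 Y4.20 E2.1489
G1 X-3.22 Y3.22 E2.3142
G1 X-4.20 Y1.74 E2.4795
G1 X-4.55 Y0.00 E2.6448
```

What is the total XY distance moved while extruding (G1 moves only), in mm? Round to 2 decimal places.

28.40 mm

Sum the Euclidean lengths of each G1 segment: total = 28.40 mm.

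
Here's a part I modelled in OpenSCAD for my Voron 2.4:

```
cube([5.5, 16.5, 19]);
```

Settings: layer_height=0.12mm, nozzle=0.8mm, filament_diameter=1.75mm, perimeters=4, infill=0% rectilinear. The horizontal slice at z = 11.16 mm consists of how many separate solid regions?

1

At z = 11.16 mm: the 5.5×16.5 cube contributes its full rectangle. The result has 1 disconnected region.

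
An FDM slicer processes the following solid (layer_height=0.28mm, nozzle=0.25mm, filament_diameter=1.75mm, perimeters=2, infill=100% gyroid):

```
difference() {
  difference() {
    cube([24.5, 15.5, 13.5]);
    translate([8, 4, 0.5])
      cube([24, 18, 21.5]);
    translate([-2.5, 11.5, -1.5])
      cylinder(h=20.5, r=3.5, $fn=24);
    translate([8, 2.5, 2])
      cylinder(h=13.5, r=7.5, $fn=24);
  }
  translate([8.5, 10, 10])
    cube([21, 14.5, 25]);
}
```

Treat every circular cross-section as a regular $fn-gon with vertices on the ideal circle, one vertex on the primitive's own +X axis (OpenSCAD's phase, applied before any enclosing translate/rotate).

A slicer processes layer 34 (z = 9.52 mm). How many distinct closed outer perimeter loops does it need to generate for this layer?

2

At z = 9.52 mm: the 24.5×15.5 cube contributes its full rectangle; the 24×18 cube at (8, 4) contributes its full rectangle; the cylinder at (-2.5, 11.5): section is a regular 24-gon, circumradius r=3.5; the cylinder at (8, 2.5): section is a regular 24-gon, circumradius r=7.5; After the difference (first − rest): starting from the 24.5×15.5 cube, the 24×18 cube at (8, 4) partially overlaps it — only the 189.75 mm² overlap (of its 432.00 mm²) is removed, clipping the outline; the r=3.5 cylinder at (-2.5, 11.5) partially overlaps it — only the 3.26 mm² overlap (of its 38.05 mm²) is removed, clipping the outline; the r=7.5 cylinder at (8, 2.5) partially overlaps it — only the 91.37 mm² overlap (of its 174.70 mm²) is removed, clipping the outline — 2 connected regions; the cube at (8.5, 10) is not intersected at this z (z outside [10, 35]); Subtracting the remaining from the first: none of the subtracted shapes is present at this height, so that combined region is unchanged — 2 connected regions. The result has 2 disconnected regions.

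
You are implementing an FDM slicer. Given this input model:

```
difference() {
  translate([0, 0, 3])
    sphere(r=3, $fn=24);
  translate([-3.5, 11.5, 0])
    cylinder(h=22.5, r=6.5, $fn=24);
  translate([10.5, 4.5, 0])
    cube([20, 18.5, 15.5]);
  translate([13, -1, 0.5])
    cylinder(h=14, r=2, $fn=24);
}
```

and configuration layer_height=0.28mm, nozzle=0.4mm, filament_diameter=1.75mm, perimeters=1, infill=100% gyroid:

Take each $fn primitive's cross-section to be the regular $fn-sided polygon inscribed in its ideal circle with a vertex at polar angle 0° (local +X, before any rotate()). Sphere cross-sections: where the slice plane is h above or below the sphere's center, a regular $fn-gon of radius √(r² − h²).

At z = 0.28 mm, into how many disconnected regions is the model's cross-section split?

At z = 0.28 mm: the r=3 sphere contributes a regular 24-gon of circumradius √(3²−2.72²) = 1.266; the cylinder at (-3.5, 11.5): section is a regular 24-gon, circumradius r=6.5; the 20×18.5 cube at (10.5, 4.5) contributes its full rectangle; the cylinder at (13, -1) is not intersected at this z (z outside [0.5, 14.5]); Taking the first minus the rest: starting from the r=3 sphere, the r=6.5 cylinder at (-3.5, 11.5) misses the remaining region (no effect); the 20×18.5 cube at (10.5, 4.5) misses the remaining region (no effect) — 1 connected region. The result has 1 disconnected region.

1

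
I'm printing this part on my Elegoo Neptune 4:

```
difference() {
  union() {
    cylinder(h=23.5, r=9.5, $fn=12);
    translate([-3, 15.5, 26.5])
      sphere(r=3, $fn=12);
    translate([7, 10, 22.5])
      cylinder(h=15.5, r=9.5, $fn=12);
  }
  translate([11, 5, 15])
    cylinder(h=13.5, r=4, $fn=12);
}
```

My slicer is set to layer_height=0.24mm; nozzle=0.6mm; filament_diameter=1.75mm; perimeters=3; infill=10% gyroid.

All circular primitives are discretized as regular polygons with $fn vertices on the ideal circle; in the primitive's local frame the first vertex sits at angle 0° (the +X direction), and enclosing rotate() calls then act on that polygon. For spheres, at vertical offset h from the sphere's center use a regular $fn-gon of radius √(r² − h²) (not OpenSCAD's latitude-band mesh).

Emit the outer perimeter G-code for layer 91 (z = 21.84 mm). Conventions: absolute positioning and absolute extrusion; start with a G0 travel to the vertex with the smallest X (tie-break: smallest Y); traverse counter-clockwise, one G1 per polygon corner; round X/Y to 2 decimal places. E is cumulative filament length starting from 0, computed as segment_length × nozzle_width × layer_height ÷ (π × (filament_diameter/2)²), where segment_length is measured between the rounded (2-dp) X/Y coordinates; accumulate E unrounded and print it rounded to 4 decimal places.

At z = 21.84 mm: the cylinder: section is a regular 12-gon, circumradius r=9.5; the sphere at (-3, 15.5) is not intersected at this z (|z−center|=4.660 > r=3); the cylinder at (7, 10) is absent (z outside [22.5, 38]); Merging all regions: only the r=9.5 cylinder is present, so the union is just that shape — 1 connected region; the cylinder at (11, 5): section is a regular 12-gon, circumradius r=4; After the difference (first − rest): starting from that combined region, the r=4 cylinder at (11, 5) partially overlaps it — only the 3.59 mm² overlap (of its 48.00 mm²) is removed, clipping the outline — 1 connected region. The outline is a single polygon with 16 vertices. Extrusion per mm of travel: 0.6 × 0.24 / (π × 0.875²) = 0.059868. Accumulating E over each segment gives final E = 3.5479.

G0 X-9.50 Y0.00 Z21.84
G1 X-8.23 Y-4.75 E0.2944
G1 X-4.75 Y-8.23 E0.5890
G1 X0.00 Y-9.50 E0.8834
G1 X4.75 Y-8.23 E1.1777
G1 X8.23 Y-4.75 E1.4724
G1 X9.50 Y0.00 E1.7667
G1 X9.10 Y1.51 E1.8603
G1 X9.00 Y1.54 E1.8665
G1 X7.54 Y3.00 E1.9901
G1 X7.00 Y5.00 E2.1141
G1 X7.21 Y5.77 E2.1619
G1 X4.75 Y8.23 E2.3702
G1 X0.00 Y9.50 E2.6646
G1 X-4.75 Y8.23 E2.9589
G1 X-8.23 Y4.75 E3.2536
G1 X-9.50 Y0.00 E3.5479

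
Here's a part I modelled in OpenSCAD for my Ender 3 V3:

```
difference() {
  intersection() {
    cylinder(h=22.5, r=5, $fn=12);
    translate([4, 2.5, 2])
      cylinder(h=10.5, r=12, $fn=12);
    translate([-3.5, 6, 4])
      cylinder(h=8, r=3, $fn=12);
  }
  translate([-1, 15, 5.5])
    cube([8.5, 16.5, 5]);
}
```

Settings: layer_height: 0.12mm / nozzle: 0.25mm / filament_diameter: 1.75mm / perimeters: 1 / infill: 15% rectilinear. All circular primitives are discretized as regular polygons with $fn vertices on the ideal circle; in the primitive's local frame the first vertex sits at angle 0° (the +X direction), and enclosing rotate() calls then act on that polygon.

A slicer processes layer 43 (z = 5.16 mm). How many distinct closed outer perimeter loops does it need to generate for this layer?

At z = 5.16 mm: the r=5 cylinder contributes a regular 12-gon of circumradius 5; the cylinder at (4, 2.5): section is a regular 12-gon, circumradius r=12; the cylinder at (-3.5, 6): section is a regular 12-gon, circumradius r=3; After intersecting: the r=5 cylinder lies inside the r=12 cylinder at (4, 2.5), so it is kept whole; the r=3 cylinder at (-3.5, 6) partially overlaps the running intersection; clipping to the common part keeps 2.00 mm² — 1 connected region; the cube at (-1, 15) does not reach this height (z outside [5.5, 10.5]); Taking the first minus the rest: none of the subtracted shapes is present at this height, so the result so far is unchanged — 1 connected region. The result has 1 disconnected region.

1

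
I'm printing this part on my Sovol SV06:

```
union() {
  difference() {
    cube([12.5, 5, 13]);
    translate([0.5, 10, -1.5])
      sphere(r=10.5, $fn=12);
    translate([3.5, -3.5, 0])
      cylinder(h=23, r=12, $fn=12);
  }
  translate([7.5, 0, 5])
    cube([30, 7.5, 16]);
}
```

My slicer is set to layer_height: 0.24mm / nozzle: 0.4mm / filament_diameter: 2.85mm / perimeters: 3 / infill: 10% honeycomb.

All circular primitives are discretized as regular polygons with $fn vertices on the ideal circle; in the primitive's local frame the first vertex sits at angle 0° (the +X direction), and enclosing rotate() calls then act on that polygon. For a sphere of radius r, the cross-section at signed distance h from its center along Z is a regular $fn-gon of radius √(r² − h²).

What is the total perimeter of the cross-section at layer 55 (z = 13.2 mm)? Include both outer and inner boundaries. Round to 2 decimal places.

At z = 13.2 mm: the cube is not intersected at this z (z outside [0, 13]); the sphere at (0.5, 10) does not reach this height (|z−center|=14.700 > r=10.5); the cylinder at (3.5, -3.5): section is a regular 12-gon, circumradius r=12 (perimeter = 2·12·12.000·sin(180°/12) = 74.54 mm); After the difference (first − rest): the first operand is absent here, so nothing remains; the cube at (7.5, 0) is present — its section is the full 30×7.5 rectangle (perimeter 75.00 mm); Taking the union: only the 30×7.5 cube at (7.5, 0) is present, so the union is just that shape — boundary = 75.00 mm. Overall, the cross-section is a single solid region. Total boundary length (outer) = 75.00 mm.

75.00 mm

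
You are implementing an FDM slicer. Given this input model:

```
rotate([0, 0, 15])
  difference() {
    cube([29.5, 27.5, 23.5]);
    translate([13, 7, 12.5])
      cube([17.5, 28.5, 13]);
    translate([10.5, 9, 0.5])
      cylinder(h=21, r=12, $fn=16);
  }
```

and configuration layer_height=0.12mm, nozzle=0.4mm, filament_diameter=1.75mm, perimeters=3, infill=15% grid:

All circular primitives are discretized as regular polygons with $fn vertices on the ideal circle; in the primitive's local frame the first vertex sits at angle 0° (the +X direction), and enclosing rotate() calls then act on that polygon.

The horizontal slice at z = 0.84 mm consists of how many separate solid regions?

At z = 0.84 mm: the 29.5×27.5 cube contributes its full rectangle; the cube at (13, 7) does not reach this height (z outside [12.5, 25.5]); the cylinder at (10.5, 9): section is a regular 16-gon, circumradius r=12; Subtracting the remaining from the first: starting from the 29.5×27.5 cube, the r=12 cylinder at (10.5, 9) partially overlaps it — only the 400.88 mm² overlap (of its 440.85 mm²) is removed, clipping the outline — 2 connected regions; (rotated 15° about Z; rotation is an isometry so areas/perimeters/island counts are preserved). The result has 2 disconnected regions.

2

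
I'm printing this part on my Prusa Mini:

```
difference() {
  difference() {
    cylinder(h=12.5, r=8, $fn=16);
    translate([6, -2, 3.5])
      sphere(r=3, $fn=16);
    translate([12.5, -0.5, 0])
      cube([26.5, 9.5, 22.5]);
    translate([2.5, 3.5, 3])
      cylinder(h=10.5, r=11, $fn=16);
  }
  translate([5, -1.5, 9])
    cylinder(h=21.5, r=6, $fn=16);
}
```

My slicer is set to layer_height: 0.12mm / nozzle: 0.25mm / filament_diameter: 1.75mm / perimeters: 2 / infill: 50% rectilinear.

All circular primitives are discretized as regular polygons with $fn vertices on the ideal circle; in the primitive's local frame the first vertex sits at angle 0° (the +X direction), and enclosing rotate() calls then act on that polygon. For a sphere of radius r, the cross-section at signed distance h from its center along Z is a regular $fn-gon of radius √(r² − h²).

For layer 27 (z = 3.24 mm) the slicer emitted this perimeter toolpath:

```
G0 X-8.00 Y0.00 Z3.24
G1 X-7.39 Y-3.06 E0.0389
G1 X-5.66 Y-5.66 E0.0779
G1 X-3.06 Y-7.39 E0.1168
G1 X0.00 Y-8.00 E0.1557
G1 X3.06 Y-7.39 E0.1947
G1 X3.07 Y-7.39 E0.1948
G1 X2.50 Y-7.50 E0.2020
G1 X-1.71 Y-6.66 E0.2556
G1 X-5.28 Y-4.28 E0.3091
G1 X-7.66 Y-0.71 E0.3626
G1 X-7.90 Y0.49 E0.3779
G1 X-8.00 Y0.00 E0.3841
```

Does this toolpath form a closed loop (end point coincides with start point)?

Start point (G0): (-8.00, 0.00). End point (last G1): the path returns to the start — closed.

yes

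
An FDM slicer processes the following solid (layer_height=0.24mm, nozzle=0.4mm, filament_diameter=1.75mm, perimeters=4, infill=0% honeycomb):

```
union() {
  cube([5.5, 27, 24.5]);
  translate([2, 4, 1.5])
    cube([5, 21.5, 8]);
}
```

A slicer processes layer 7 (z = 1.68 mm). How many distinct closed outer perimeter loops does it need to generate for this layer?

At z = 1.68 mm: the cube is present — its section is the full 5.5×27 rectangle; the cube at (2, 4) (footprint 5×21.5) is included at this height; Merging all regions: the regions partially overlap (shared area 75.25 mm²), so overlapping operands fuse into one piece — 1 connected region. The result has 1 disconnected region.

1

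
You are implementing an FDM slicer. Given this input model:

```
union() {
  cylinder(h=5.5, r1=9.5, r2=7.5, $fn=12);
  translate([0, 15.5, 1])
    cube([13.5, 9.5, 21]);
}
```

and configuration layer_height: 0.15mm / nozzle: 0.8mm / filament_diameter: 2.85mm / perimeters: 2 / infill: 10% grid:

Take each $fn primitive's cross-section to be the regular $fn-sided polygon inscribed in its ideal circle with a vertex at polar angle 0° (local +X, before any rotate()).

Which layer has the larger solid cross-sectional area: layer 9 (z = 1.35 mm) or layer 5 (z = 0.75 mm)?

Layer 9 (z = 1.35): the cone contributes a regular 12-gon of circumradius 9.009 (interpolated between r1=9.5 and r2=7.5 at t=0.245) (area = (12/2)·9.009²·sin(360°/12) = 243.49 mm²); the cube at (0, 15.5) is present — its section is the full 13.5×9.5 rectangle (area 128.25 mm²); Merging all regions: the 2 present regions are separate (no shared area or edge), so areas and boundary lengths simply add and each stays a separate island — area = 371.74 mm². So its area = 371.74 mm². Layer 5 (z = 0.75): the cone (r1=9.5→r2=7.5) has section circumradius 9.227 here — a regular 12-gon (area = (12/2)·9.227²·sin(360°/12) = 255.43 mm²); the cube at (0, 15.5) is not intersected at this z (z outside [1, 22]); Merging all regions: only the cone is present, so the union is just that shape — area = 255.43 mm². So its area = 255.43 mm². Layer 9 is larger (371.74 vs 255.43 mm²).

layer 9 (z = 1.35 mm)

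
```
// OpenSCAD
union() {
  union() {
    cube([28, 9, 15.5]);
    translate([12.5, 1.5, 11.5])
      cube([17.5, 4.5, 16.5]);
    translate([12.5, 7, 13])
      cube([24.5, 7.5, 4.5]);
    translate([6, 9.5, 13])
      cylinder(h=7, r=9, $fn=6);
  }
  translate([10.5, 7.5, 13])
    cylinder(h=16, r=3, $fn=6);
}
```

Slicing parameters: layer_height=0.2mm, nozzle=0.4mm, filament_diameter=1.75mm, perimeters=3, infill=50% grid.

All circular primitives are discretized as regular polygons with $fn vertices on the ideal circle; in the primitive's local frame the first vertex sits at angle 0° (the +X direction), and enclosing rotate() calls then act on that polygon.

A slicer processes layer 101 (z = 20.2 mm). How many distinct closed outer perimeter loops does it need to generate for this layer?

At z = 20.2 mm: the cube is absent (z outside [0, 15.5]); the 17.5×4.5 cube at (12.5, 1.5) contributes its full rectangle; the cube at (12.5, 7) does not reach this height (z outside [13, 17.5]); the cylinder at (6, 9.5) is not intersected at this z (z outside [13, 20]); Combining (union): only the 17.5×4.5 cube at (12.5, 1.5) is present, so the union is just that shape — 1 connected region; the r=3 cylinder at (10.5, 7.5) contributes a regular 6-gon of circumradius 3; Merging all regions: the regions partially overlap (shared area 0.02 mm²), so overlapping operands fuse into one piece — 1 connected region. The result has 1 disconnected region.

1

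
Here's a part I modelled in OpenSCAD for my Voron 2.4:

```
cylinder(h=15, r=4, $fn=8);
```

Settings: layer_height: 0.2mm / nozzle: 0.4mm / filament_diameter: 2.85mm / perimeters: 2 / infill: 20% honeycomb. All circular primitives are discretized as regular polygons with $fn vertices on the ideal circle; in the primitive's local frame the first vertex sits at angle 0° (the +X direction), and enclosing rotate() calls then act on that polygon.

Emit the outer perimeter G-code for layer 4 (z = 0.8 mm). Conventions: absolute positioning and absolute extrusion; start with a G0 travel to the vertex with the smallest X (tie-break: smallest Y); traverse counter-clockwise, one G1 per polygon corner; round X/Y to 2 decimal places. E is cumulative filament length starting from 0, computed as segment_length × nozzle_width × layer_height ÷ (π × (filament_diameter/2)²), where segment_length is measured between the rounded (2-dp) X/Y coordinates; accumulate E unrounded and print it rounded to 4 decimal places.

At z = 0.8 mm: the r=4 cylinder contributes a regular 8-gon of circumradius 4. The outline is a single polygon with 8 vertices. Extrusion per mm of travel: 0.4 × 0.2 / (π × 1.425²) = 0.012540. Accumulating E over each segment gives final E = 0.3072.

G0 X-4.00 Y0.00 Z0.80
G1 X-2.83 Y-2.83 E0.0384
G1 X0.00 Y-4.00 E0.0768
G1 X2.83 Y-2.83 E0.1152
G1 X4.00 Y0.00 E0.1536
G1 X2.83 Y2.83 E0.1920
G1 X0.00 Y4.00 E0.2304
G1 X-2.83 Y2.83 E0.2688
G1 X-4.00 Y0.00 E0.3072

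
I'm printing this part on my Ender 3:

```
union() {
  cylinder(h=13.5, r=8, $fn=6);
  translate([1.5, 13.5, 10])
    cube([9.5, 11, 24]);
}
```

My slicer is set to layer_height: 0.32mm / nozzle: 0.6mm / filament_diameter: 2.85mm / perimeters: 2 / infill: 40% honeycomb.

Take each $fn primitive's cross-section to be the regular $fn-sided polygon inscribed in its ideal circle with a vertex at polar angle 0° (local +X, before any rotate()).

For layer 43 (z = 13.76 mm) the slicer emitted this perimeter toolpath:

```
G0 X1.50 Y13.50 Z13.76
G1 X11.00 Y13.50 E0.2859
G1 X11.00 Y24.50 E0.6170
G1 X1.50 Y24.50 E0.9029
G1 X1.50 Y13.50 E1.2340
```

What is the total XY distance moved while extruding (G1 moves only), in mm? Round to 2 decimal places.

Sum the Euclidean lengths of each G1 segment: total = 41.00 mm.

41.00 mm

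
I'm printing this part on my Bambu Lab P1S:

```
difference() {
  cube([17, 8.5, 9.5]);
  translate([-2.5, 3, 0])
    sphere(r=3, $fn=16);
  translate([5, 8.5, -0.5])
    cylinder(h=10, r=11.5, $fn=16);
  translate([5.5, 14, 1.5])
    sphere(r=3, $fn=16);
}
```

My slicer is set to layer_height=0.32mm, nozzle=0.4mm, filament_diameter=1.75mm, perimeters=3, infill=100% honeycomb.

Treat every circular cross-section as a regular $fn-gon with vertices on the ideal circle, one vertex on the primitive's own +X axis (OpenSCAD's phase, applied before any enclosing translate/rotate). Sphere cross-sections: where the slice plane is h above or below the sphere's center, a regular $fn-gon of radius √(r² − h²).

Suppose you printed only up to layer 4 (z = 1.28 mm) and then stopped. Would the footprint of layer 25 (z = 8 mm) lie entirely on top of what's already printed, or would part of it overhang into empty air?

Compare the two slices. At z = 1.28: the cube is present — its section is the full 17×8.5 rectangle (area 144.50 mm²); the r=3 sphere at (-2.5, 3) contributes a regular 16-gon of circumradius √(3²−1.28²) = 2.713 (area = (16/2)·2.713²·sin(360°/16) = 22.54 mm²); the r=11.5 cylinder at (5, 8.5) contributes a regular 16-gon of circumradius 11.5 (area = (16/2)·11.500²·sin(360°/16) = 404.88 mm²); the r=3 sphere at (5.5, 14) contributes a regular 16-gon of circumradius √(3²−0.22²) = 2.992 (area = (16/2)·2.992²·sin(360°/16) = 27.41 mm²); After the difference (first − rest): starting from the 17×8.5 cube (144.50 mm²), the r=3 sphere at (-2.5, 3) partially overlaps it — only the 0.23 mm² overlap (of its 22.54 mm²) is removed, clipping the outline; the r=11.5 cylinder at (5, 8.5) partially overlaps it — only the 128.84 mm² overlap (of its 404.88 mm²) is removed, clipping the outline; the r=3 sphere at (5.5, 14) misses the remaining region (no effect) — area = 15.43 mm². At z = 8: the cube (footprint 17×8.5) is included at this height (area 144.50 mm²); the sphere at (-2.5, 3) is absent (|z−center|=8.000 > r=3); the cylinder at (5, 8.5): section is a regular 16-gon, circumradius r=11.5 (area = (16/2)·11.500²·sin(360°/16) = 404.88 mm²); the sphere at (5.5, 14) is absent (|z−center|=6.500 > r=3); Subtracting the remaining from the first: starting from the 17×8.5 cube (144.50 mm²), the r=11.5 cylinder at (5, 8.5) partially overlaps it — only the 129.07 mm² overlap (of its 404.88 mm²) is removed, clipping the outline — area = 15.43 mm². Checking containment: the cross-section at z = 8 is a subset of the cross-section at z = 1.28.

entirely on top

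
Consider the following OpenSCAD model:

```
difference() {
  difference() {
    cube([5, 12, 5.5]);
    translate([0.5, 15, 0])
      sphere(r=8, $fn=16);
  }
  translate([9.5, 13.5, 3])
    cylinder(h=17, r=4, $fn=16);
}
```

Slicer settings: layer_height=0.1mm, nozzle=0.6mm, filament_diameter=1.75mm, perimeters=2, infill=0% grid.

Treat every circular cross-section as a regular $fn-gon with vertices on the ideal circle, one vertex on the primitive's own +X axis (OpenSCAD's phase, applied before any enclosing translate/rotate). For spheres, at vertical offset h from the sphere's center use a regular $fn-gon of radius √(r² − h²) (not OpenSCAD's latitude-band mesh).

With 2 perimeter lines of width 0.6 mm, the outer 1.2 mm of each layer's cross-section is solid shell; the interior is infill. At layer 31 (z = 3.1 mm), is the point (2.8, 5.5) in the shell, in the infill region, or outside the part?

infill

At z = 3.1 mm: the cube is present — its section is the full 5×12 rectangle; the r=8 sphere at (0.5, 15) slices to a regular 16-gon of circumradius 7.375 (√(r²−h²) with h=3.1 from center); Taking the first minus the rest: starting from the 5×12 cube, the r=8 sphere at (0.5, 15) partially overlaps it — only the 19.18 mm² overlap (of its 166.51 mm²) is removed, clipping the outline — 1 connected region; the r=4 cylinder at (9.5, 13.5) contributes a regular 16-gon of circumradius 4; After the difference (first − rest): starting from the result so far, the r=4 cylinder at (9.5, 13.5) misses the remaining region (no effect) — 1 connected region. Overall, the cross-section is a single solid region. The nearest boundary edge runs (5.00, 9.31)→(5.00, 0.00); distance from the point to it = 2.20 mm. The point is inside the cross-section and 2.20 mm from the nearest boundary — more than the 1.2 mm shell width (2 × 0.6), so it's in the infill interior.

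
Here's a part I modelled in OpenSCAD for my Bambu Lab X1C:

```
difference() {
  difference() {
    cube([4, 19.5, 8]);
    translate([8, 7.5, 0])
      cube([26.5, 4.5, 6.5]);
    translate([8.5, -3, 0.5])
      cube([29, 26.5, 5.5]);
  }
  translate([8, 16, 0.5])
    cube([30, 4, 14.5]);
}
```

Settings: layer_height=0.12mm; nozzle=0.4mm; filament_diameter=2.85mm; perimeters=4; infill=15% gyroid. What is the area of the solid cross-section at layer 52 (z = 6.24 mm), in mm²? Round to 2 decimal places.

At z = 6.24 mm: the cube is present — its section is the full 4×19.5 rectangle (area 78.00 mm²); the 26.5×4.5 cube at (8, 7.5) contributes its full rectangle (area 119.25 mm²); the cube at (8.5, -3) is not intersected at this z (z outside [0.5, 6]); After the difference (first − rest): starting from the 4×19.5 cube (78.00 mm²), the 26.5×4.5 cube at (8, 7.5) misses the remaining region (no effect) — area = 78.00 mm²; the 30×4 cube at (8, 16) contributes its full rectangle (area 120.00 mm²); Subtracting the remaining from the first: starting from the result so far (78.00 mm²), the 30×4 cube at (8, 16) misses the remaining region (no effect) — area = 78.00 mm². Overall, the cross-section is a single solid region. Net area = 78.00 mm².

78.00 mm²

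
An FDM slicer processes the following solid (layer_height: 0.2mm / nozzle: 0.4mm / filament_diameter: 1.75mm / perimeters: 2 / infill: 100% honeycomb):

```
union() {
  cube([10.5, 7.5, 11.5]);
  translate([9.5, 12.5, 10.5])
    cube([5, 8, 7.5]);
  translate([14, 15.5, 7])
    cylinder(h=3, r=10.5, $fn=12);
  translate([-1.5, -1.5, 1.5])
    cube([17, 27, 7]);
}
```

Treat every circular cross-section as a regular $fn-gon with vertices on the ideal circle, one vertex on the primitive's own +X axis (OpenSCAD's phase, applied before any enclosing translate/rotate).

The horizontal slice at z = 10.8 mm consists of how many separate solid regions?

At z = 10.8 mm: the cube (footprint 10.5×7.5) is included at this height; the cube at (9.5, 12.5) (footprint 5×8) is included at this height; the cylinder at (14, 15.5) is not intersected at this z (z outside [7, 10]); the cube at (-1.5, -1.5) is absent (z outside [1.5, 8.5]); Combining (union): the 2 present regions are separate (no shared area or edge), so areas and boundary lengths simply add and each stays a separate island — 2 connected regions. The result has 2 disconnected regions.

2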